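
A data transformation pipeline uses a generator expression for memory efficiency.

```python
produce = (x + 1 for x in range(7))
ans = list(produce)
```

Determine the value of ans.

Step 1: For each x in range(7), compute x+1:
  x=0: 0+1 = 1
  x=1: 1+1 = 2
  x=2: 2+1 = 3
  x=3: 3+1 = 4
  x=4: 4+1 = 5
  x=5: 5+1 = 6
  x=6: 6+1 = 7
Therefore ans = [1, 2, 3, 4, 5, 6, 7].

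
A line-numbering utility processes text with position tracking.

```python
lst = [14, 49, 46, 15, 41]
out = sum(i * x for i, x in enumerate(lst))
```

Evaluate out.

Step 1: Compute i * x for each (i, x) in enumerate([14, 49, 46, 15, 41]):
  i=0, x=14: 0*14 = 0
  i=1, x=49: 1*49 = 49
  i=2, x=46: 2*46 = 92
  i=3, x=15: 3*15 = 45
  i=4, x=41: 4*41 = 164
Step 2: sum = 0 + 49 + 92 + 45 + 164 = 350.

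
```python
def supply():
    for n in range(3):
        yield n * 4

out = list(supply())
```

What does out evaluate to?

Step 1: For each n in range(3), yield n * 4:
  n=0: yield 0 * 4 = 0
  n=1: yield 1 * 4 = 4
  n=2: yield 2 * 4 = 8
Therefore out = [0, 4, 8].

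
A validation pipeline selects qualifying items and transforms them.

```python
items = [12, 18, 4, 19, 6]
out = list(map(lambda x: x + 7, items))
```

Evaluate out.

Step 1: Apply lambda x: x + 7 to each element:
  12 -> 19
  18 -> 25
  4 -> 11
  19 -> 26
  6 -> 13
Therefore out = [19, 25, 11, 26, 13].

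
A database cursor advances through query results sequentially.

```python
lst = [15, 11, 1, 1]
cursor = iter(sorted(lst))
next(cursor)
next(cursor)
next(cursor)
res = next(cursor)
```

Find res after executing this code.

Step 1: sorted([15, 11, 1, 1]) = [1, 1, 11, 15].
Step 2: Create iterator and skip 3 elements.
Step 3: next() returns 15.
Therefore res = 15.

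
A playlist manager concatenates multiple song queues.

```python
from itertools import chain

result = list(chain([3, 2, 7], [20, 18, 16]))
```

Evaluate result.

Step 1: chain() concatenates iterables: [3, 2, 7] + [20, 18, 16].
Therefore result = [3, 2, 7, 20, 18, 16].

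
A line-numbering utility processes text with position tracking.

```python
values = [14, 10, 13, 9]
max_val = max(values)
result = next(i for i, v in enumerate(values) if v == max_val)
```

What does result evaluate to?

Step 1: max([14, 10, 13, 9]) = 14.
Step 2: Find first index where value == 14:
  Index 0: 14 == 14, found!
Therefore result = 0.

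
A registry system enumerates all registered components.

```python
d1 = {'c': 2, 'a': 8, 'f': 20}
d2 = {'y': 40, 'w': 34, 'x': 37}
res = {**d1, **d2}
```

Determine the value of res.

Step 1: Merge d1 and d2 (d2 values override on key conflicts).
Step 2: d1 has keys ['c', 'a', 'f'], d2 has keys ['y', 'w', 'x'].
Therefore res = {'c': 2, 'a': 8, 'f': 20, 'y': 40, 'w': 34, 'x': 37}.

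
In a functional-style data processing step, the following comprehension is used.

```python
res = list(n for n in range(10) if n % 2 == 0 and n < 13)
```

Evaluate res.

Step 1: Filter range(10) where n % 2 == 0 and n < 13:
  n=0: both conditions met, included
  n=1: excluded (1 % 2 != 0)
  n=2: both conditions met, included
  n=3: excluded (3 % 2 != 0)
  n=4: both conditions met, included
  n=5: excluded (5 % 2 != 0)
  n=6: both conditions met, included
  n=7: excluded (7 % 2 != 0)
  n=8: both conditions met, included
  n=9: excluded (9 % 2 != 0)
Therefore res = [0, 2, 4, 6, 8].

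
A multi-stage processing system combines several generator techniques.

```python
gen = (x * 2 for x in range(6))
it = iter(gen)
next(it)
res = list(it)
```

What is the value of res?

Step 1: Generator produces [0, 2, 4, 6, 8, 10].
Step 2: next(it) consumes first element (0).
Step 3: list(it) collects remaining: [2, 4, 6, 8, 10].
Therefore res = [2, 4, 6, 8, 10].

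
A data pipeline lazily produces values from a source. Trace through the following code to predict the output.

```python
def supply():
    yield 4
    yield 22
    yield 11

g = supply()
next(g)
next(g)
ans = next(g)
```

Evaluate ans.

Step 1: supply() creates a generator.
Step 2: next(g) yields 4 (consumed and discarded).
Step 3: next(g) yields 22 (consumed and discarded).
Step 4: next(g) yields 11, assigned to ans.
Therefore ans = 11.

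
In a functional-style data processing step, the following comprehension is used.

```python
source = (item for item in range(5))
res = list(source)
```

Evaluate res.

Step 1: Generator expression iterates range(5): [0, 1, 2, 3, 4].
Step 2: list() collects all values.
Therefore res = [0, 1, 2, 3, 4].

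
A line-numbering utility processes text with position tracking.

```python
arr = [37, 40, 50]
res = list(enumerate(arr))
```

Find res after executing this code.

Step 1: enumerate pairs each element with its index:
  (0, 37)
  (1, 40)
  (2, 50)
Therefore res = [(0, 37), (1, 40), (2, 50)].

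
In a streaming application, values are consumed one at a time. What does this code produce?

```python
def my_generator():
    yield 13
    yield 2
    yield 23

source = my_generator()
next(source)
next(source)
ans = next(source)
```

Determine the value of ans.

Step 1: my_generator() creates a generator.
Step 2: next(source) yields 13 (consumed and discarded).
Step 3: next(source) yields 2 (consumed and discarded).
Step 4: next(source) yields 23, assigned to ans.
Therefore ans = 23.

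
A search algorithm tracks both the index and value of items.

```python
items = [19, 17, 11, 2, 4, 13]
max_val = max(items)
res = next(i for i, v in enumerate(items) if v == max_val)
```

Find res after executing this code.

Step 1: max([19, 17, 11, 2, 4, 13]) = 19.
Step 2: Find first index where value == 19:
  Index 0: 19 == 19, found!
Therefore res = 0.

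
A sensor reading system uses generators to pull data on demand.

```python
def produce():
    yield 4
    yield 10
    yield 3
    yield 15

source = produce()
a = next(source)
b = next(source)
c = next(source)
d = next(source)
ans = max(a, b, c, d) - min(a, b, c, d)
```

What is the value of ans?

Step 1: Create generator and consume all values:
  a = next(source) = 4
  b = next(source) = 10
  c = next(source) = 3
  d = next(source) = 15
Step 2: max = 15, min = 3, ans = 15 - 3 = 12.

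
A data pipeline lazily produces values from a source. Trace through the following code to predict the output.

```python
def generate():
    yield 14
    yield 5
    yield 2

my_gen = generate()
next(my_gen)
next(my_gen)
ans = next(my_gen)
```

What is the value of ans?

Step 1: generate() creates a generator.
Step 2: next(my_gen) yields 14 (consumed and discarded).
Step 3: next(my_gen) yields 5 (consumed and discarded).
Step 4: next(my_gen) yields 2, assigned to ans.
Therefore ans = 2.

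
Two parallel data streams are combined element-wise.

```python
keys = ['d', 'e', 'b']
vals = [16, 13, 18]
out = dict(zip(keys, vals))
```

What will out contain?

Step 1: zip pairs keys with values:
  'd' -> 16
  'e' -> 13
  'b' -> 18
Therefore out = {'d': 16, 'e': 13, 'b': 18}.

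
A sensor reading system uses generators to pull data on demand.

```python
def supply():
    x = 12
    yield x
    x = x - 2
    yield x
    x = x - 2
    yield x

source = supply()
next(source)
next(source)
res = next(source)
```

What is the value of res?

Step 1: Trace through generator execution:
  Yield 1: x starts at 12, yield 12
  Yield 2: x = 12 - 2 = 10, yield 10
  Yield 3: x = 10 - 2 = 8, yield 8
Step 2: First next() gets 12, second next() gets the second value, third next() yields 8.
Therefore res = 8.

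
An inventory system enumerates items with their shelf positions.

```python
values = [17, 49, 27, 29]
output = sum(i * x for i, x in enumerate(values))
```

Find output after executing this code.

Step 1: Compute i * x for each (i, x) in enumerate([17, 49, 27, 29]):
  i=0, x=17: 0*17 = 0
  i=1, x=49: 1*49 = 49
  i=2, x=27: 2*27 = 54
  i=3, x=29: 3*29 = 87
Step 2: sum = 0 + 49 + 54 + 87 = 190.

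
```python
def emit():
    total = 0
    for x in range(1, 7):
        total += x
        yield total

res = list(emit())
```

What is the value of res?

Step 1: Generator accumulates running sum:
  x=1: total = 1, yield 1
  x=2: total = 3, yield 3
  x=3: total = 6, yield 6
  x=4: total = 10, yield 10
  x=5: total = 15, yield 15
  x=6: total = 21, yield 21
Therefore res = [1, 3, 6, 10, 15, 21].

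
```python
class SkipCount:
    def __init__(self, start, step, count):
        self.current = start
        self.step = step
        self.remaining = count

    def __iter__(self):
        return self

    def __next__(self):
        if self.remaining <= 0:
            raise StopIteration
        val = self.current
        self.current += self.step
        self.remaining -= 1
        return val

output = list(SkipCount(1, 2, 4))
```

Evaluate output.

Step 1: SkipCount starts at 1, increments by 2, for 4 steps:
  Yield 1, then current += 2
  Yield 3, then current += 2
  Yield 5, then current += 2
  Yield 7, then current += 2
Therefore output = [1, 3, 5, 7].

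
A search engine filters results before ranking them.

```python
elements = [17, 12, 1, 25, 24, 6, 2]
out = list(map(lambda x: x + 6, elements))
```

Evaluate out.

Step 1: Apply lambda x: x + 6 to each element:
  17 -> 23
  12 -> 18
  1 -> 7
  25 -> 31
  24 -> 30
  6 -> 12
  2 -> 8
Therefore out = [23, 18, 7, 31, 30, 12, 8].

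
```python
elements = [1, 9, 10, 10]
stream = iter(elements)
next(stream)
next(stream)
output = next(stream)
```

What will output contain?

Step 1: Create iterator over [1, 9, 10, 10].
Step 2: next() consumes 1.
Step 3: next() consumes 9.
Step 4: next() returns 10.
Therefore output = 10.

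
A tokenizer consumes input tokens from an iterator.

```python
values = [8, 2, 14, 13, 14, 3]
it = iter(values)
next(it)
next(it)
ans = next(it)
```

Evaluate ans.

Step 1: Create iterator over [8, 2, 14, 13, 14, 3].
Step 2: next() consumes 8.
Step 3: next() consumes 2.
Step 4: next() returns 14.
Therefore ans = 14.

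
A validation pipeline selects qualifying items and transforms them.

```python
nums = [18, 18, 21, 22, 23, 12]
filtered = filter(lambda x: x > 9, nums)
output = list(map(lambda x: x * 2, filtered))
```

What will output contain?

Step 1: Filter nums for elements > 9:
  18: kept
  18: kept
  21: kept
  22: kept
  23: kept
  12: kept
Step 2: Map x * 2 on filtered [18, 18, 21, 22, 23, 12]:
  18 -> 36
  18 -> 36
  21 -> 42
  22 -> 44
  23 -> 46
  12 -> 24
Therefore output = [36, 36, 42, 44, 46, 24].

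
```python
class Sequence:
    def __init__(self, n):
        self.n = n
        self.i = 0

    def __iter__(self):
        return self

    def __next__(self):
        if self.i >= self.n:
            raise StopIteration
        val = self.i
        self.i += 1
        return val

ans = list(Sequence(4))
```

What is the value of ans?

Step 1: Sequence(4) creates an iterator counting 0 to 3.
Step 2: list() consumes all values: [0, 1, 2, 3].
Therefore ans = [0, 1, 2, 3].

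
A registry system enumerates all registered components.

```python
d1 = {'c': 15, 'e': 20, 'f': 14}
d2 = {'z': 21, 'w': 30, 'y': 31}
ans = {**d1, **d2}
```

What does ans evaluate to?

Step 1: Merge d1 and d2 (d2 values override on key conflicts).
Step 2: d1 has keys ['c', 'e', 'f'], d2 has keys ['z', 'w', 'y'].
Therefore ans = {'c': 15, 'e': 20, 'f': 14, 'z': 21, 'w': 30, 'y': 31}.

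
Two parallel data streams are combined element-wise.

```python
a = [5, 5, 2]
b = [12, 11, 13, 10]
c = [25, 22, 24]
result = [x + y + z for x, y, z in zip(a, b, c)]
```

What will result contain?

Step 1: zip three lists (truncates to shortest, len=3):
  5 + 12 + 25 = 42
  5 + 11 + 22 = 38
  2 + 13 + 24 = 39
Therefore result = [42, 38, 39].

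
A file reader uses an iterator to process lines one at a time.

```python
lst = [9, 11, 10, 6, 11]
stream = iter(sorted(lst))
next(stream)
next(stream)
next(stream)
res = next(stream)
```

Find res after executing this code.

Step 1: sorted([9, 11, 10, 6, 11]) = [6, 9, 10, 11, 11].
Step 2: Create iterator and skip 3 elements.
Step 3: next() returns 11.
Therefore res = 11.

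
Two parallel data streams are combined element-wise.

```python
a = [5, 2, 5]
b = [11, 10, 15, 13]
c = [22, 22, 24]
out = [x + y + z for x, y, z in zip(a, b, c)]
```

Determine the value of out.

Step 1: zip three lists (truncates to shortest, len=3):
  5 + 11 + 22 = 38
  2 + 10 + 22 = 34
  5 + 15 + 24 = 44
Therefore out = [38, 34, 44].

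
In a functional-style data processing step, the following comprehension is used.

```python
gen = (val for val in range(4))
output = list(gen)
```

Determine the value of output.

Step 1: Generator expression iterates range(4): [0, 1, 2, 3].
Step 2: list() collects all values.
Therefore output = [0, 1, 2, 3].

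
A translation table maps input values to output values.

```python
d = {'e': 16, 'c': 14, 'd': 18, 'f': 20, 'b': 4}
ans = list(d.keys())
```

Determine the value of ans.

Step 1: d.keys() returns the dictionary keys in insertion order.
Therefore ans = ['e', 'c', 'd', 'f', 'b'].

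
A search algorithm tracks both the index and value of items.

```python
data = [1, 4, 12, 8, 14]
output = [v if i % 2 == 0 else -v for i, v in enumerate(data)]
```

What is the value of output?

Step 1: For each (i, v), keep v if i is even, negate if odd:
  i=0 (even): keep 1
  i=1 (odd): negate to -4
  i=2 (even): keep 12
  i=3 (odd): negate to -8
  i=4 (even): keep 14
Therefore output = [1, -4, 12, -8, 14].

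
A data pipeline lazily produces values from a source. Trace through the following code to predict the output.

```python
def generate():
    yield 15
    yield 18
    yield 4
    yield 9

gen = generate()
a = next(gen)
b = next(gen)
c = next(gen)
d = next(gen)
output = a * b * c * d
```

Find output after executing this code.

Step 1: Create generator and consume all values:
  a = next(gen) = 15
  b = next(gen) = 18
  c = next(gen) = 4
  d = next(gen) = 9
Step 2: output = 15 * 18 * 4 * 9 = 9720.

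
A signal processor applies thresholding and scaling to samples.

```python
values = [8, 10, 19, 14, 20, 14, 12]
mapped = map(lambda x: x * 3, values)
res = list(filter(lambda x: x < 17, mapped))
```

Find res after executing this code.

Step 1: Map x * 3:
  8 -> 24
  10 -> 30
  19 -> 57
  14 -> 42
  20 -> 60
  14 -> 42
  12 -> 36
Step 2: Filter for < 17:
  24: removed
  30: removed
  57: removed
  42: removed
  60: removed
  42: removed
  36: removed
Therefore res = [].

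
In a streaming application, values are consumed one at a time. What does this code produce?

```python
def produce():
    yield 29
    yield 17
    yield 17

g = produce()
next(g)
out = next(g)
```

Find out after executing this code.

Step 1: produce() creates a generator.
Step 2: next(g) yields 29 (consumed and discarded).
Step 3: next(g) yields 17, assigned to out.
Therefore out = 17.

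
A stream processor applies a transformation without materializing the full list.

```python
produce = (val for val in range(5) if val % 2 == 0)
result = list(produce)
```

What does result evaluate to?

Step 1: Filter range(5) keeping only even values:
  val=0: even, included
  val=1: odd, excluded
  val=2: even, included
  val=3: odd, excluded
  val=4: even, included
Therefore result = [0, 2, 4].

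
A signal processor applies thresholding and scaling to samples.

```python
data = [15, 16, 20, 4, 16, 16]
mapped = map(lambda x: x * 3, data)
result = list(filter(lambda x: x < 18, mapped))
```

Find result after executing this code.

Step 1: Map x * 3:
  15 -> 45
  16 -> 48
  20 -> 60
  4 -> 12
  16 -> 48
  16 -> 48
Step 2: Filter for < 18:
  45: removed
  48: removed
  60: removed
  12: kept
  48: removed
  48: removed
Therefore result = [12].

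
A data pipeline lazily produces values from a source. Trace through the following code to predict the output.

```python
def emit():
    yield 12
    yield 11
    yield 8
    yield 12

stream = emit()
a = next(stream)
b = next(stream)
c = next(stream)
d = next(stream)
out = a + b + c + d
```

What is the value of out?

Step 1: Create generator and consume all values:
  a = next(stream) = 12
  b = next(stream) = 11
  c = next(stream) = 8
  d = next(stream) = 12
Step 2: out = 12 + 11 + 8 + 12 = 43.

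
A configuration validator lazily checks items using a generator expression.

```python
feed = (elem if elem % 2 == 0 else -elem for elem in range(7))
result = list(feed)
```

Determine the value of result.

Step 1: For each elem in range(7), yield elem if even, else -elem:
  elem=0: even, yield 0
  elem=1: odd, yield -1
  elem=2: even, yield 2
  elem=3: odd, yield -3
  elem=4: even, yield 4
  elem=5: odd, yield -5
  elem=6: even, yield 6
Therefore result = [0, -1, 2, -3, 4, -5, 6].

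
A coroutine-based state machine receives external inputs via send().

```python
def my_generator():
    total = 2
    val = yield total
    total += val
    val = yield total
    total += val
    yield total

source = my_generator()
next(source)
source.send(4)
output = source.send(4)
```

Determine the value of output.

Step 1: next() -> yield total=2.
Step 2: send(4) -> val=4, total = 2+4 = 6, yield 6.
Step 3: send(4) -> val=4, total = 6+4 = 10, yield 10.
Therefore output = 10.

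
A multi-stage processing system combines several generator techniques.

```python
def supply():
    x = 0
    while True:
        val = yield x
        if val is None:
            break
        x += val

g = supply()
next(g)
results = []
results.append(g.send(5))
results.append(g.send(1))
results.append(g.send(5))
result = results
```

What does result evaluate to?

Step 1: next(g) -> yield 0.
Step 2: send(5) -> x = 5, yield 5.
Step 3: send(1) -> x = 6, yield 6.
Step 4: send(5) -> x = 11, yield 11.
Therefore result = [5, 6, 11].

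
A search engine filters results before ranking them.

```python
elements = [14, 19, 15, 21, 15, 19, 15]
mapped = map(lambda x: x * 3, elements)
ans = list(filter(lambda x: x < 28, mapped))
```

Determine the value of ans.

Step 1: Map x * 3:
  14 -> 42
  19 -> 57
  15 -> 45
  21 -> 63
  15 -> 45
  19 -> 57
  15 -> 45
Step 2: Filter for < 28:
  42: removed
  57: removed
  45: removed
  63: removed
  45: removed
  57: removed
  45: removed
Therefore ans = [].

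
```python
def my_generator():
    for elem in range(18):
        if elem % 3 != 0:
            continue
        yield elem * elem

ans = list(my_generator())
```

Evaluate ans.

Step 1: Only yield elem**2 when elem is divisible by 3:
  elem=0: 0 % 3 == 0, yield 0**2 = 0
  elem=3: 3 % 3 == 0, yield 3**2 = 9
  elem=6: 6 % 3 == 0, yield 6**2 = 36
  elem=9: 9 % 3 == 0, yield 9**2 = 81
  elem=12: 12 % 3 == 0, yield 12**2 = 144
  elem=15: 15 % 3 == 0, yield 15**2 = 225
Therefore ans = [0, 9, 36, 81, 144, 225].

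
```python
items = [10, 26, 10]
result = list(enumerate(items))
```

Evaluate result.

Step 1: enumerate pairs each element with its index:
  (0, 10)
  (1, 26)
  (2, 10)
Therefore result = [(0, 10), (1, 26), (2, 10)].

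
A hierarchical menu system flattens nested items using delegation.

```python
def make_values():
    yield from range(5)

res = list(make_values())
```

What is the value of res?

Step 1: yield from delegates to the iterable, yielding each element.
Step 2: Collected values: [0, 1, 2, 3, 4].
Therefore res = [0, 1, 2, 3, 4].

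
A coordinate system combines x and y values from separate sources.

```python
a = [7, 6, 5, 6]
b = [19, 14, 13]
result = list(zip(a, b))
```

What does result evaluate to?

Step 1: zip stops at shortest (len(a)=4, len(b)=3):
  Index 0: (7, 19)
  Index 1: (6, 14)
  Index 2: (5, 13)
Step 2: Last element of a (6) has no pair, dropped.
Therefore result = [(7, 19), (6, 14), (5, 13)].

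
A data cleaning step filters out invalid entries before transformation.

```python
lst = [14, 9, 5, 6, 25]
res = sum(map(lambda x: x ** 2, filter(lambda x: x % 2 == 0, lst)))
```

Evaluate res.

Step 1: Filter even numbers from [14, 9, 5, 6, 25]: [14, 6]
Step 2: Square each: [196, 36]
Step 3: Sum = 232.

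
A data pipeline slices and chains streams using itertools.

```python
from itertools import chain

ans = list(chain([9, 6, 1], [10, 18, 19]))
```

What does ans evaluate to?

Step 1: chain() concatenates iterables: [9, 6, 1] + [10, 18, 19].
Therefore ans = [9, 6, 1, 10, 18, 19].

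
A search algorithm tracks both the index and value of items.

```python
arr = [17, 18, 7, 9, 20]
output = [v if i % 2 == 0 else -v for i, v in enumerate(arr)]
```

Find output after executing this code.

Step 1: For each (i, v), keep v if i is even, negate if odd:
  i=0 (even): keep 17
  i=1 (odd): negate to -18
  i=2 (even): keep 7
  i=3 (odd): negate to -9
  i=4 (even): keep 20
Therefore output = [17, -18, 7, -9, 20].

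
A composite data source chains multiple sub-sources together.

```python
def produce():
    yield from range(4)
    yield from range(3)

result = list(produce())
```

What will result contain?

Step 1: Trace yields in order:
  yield 0
  yield 1
  yield 2
  yield 3
  yield 0
  yield 1
  yield 2
Therefore result = [0, 1, 2, 3, 0, 1, 2].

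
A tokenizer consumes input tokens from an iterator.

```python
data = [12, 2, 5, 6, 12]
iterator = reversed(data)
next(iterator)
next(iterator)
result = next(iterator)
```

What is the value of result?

Step 1: reversed([12, 2, 5, 6, 12]) gives iterator: [12, 6, 5, 2, 12].
Step 2: First next() = 12, second next() = 6.
Step 3: Third next() = 5.
Therefore result = 5.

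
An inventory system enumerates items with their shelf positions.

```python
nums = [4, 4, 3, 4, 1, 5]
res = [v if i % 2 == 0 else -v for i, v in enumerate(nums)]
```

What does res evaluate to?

Step 1: For each (i, v), keep v if i is even, negate if odd:
  i=0 (even): keep 4
  i=1 (odd): negate to -4
  i=2 (even): keep 3
  i=3 (odd): negate to -4
  i=4 (even): keep 1
  i=5 (odd): negate to -5
Therefore res = [4, -4, 3, -4, 1, -5].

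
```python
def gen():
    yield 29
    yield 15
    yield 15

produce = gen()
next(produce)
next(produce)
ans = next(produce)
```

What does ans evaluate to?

Step 1: gen() creates a generator.
Step 2: next(produce) yields 29 (consumed and discarded).
Step 3: next(produce) yields 15 (consumed and discarded).
Step 4: next(produce) yields 15, assigned to ans.
Therefore ans = 15.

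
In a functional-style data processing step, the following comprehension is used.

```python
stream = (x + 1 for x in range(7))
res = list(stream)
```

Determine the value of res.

Step 1: For each x in range(7), compute x+1:
  x=0: 0+1 = 1
  x=1: 1+1 = 2
  x=2: 2+1 = 3
  x=3: 3+1 = 4
  x=4: 4+1 = 5
  x=5: 5+1 = 6
  x=6: 6+1 = 7
Therefore res = [1, 2, 3, 4, 5, 6, 7].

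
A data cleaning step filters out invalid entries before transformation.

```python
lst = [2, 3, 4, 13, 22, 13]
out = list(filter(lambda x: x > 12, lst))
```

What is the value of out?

Step 1: Filter elements > 12:
  2: removed
  3: removed
  4: removed
  13: kept
  22: kept
  13: kept
Therefore out = [13, 22, 13].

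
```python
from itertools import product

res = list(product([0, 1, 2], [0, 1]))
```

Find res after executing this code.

Step 1: product([0, 1, 2], [0, 1]) gives all pairs:
  (0, 0)
  (0, 1)
  (1, 0)
  (1, 1)
  (2, 0)
  (2, 1)
Therefore res = [(0, 0), (0, 1), (1, 0), (1, 1), (2, 0), (2, 1)].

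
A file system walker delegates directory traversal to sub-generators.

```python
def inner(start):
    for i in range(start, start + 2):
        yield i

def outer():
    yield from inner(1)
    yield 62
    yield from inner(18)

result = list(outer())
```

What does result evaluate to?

Step 1: outer() delegates to inner(1):
  yield 1
  yield 2
Step 2: yield 62
Step 3: Delegates to inner(18):
  yield 18
  yield 19
Therefore result = [1, 2, 62, 18, 19].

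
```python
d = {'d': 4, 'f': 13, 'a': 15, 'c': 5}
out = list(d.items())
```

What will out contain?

Step 1: d.items() returns (key, value) pairs in insertion order.
Therefore out = [('d', 4), ('f', 13), ('a', 15), ('c', 5)].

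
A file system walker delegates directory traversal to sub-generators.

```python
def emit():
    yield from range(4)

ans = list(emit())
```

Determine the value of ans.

Step 1: yield from delegates to the iterable, yielding each element.
Step 2: Collected values: [0, 1, 2, 3].
Therefore ans = [0, 1, 2, 3].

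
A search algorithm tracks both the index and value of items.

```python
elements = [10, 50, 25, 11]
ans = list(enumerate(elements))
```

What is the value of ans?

Step 1: enumerate pairs each element with its index:
  (0, 10)
  (1, 50)
  (2, 25)
  (3, 11)
Therefore ans = [(0, 10), (1, 50), (2, 25), (3, 11)].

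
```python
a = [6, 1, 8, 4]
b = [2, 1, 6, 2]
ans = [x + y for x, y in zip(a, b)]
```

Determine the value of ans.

Step 1: Add corresponding elements:
  6 + 2 = 8
  1 + 1 = 2
  8 + 6 = 14
  4 + 2 = 6
Therefore ans = [8, 2, 14, 6].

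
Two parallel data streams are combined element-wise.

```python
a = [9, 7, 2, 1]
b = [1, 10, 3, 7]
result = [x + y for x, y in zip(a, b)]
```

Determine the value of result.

Step 1: Add corresponding elements:
  9 + 1 = 10
  7 + 10 = 17
  2 + 3 = 5
  1 + 7 = 8
Therefore result = [10, 17, 5, 8].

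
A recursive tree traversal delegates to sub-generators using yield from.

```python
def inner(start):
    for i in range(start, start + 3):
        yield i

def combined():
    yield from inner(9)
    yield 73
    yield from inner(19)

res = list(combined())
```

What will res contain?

Step 1: combined() delegates to inner(9):
  yield 9
  yield 10
  yield 11
Step 2: yield 73
Step 3: Delegates to inner(19):
  yield 19
  yield 20
  yield 21
Therefore res = [9, 10, 11, 73, 19, 20, 21].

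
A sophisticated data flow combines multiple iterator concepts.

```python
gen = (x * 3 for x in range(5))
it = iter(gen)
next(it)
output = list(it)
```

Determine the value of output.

Step 1: Generator produces [0, 3, 6, 9, 12].
Step 2: next(it) consumes first element (0).
Step 3: list(it) collects remaining: [3, 6, 9, 12].
Therefore output = [3, 6, 9, 12].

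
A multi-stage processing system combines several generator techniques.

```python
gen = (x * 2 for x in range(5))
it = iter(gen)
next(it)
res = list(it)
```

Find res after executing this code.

Step 1: Generator produces [0, 2, 4, 6, 8].
Step 2: next(it) consumes first element (0).
Step 3: list(it) collects remaining: [2, 4, 6, 8].
Therefore res = [2, 4, 6, 8].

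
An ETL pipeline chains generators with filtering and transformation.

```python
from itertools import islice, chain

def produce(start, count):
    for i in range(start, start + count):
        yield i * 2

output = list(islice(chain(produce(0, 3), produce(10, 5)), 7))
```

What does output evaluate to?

Step 1: produce(0, 3) yields [0, 2, 4].
Step 2: produce(10, 5) yields [20, 22, 24, 26, 28].
Step 3: chain concatenates: [0, 2, 4, 20, 22, 24, 26, 28].
Step 4: islice takes first 7: [0, 2, 4, 20, 22, 24, 26].
Therefore output = [0, 2, 4, 20, 22, 24, 26].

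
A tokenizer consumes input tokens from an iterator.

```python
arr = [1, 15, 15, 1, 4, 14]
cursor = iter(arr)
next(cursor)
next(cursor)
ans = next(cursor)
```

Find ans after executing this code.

Step 1: Create iterator over [1, 15, 15, 1, 4, 14].
Step 2: next() consumes 1.
Step 3: next() consumes 15.
Step 4: next() returns 15.
Therefore ans = 15.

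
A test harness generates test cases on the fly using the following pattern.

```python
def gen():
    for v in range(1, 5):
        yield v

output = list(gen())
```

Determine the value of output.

Step 1: The generator yields each value from range(1, 5).
Step 2: list() consumes all yields: [1, 2, 3, 4].
Therefore output = [1, 2, 3, 4].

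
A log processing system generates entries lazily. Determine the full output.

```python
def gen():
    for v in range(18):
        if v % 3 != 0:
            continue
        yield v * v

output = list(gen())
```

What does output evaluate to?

Step 1: Only yield v**2 when v is divisible by 3:
  v=0: 0 % 3 == 0, yield 0**2 = 0
  v=3: 3 % 3 == 0, yield 3**2 = 9
  v=6: 6 % 3 == 0, yield 6**2 = 36
  v=9: 9 % 3 == 0, yield 9**2 = 81
  v=12: 12 % 3 == 0, yield 12**2 = 144
  v=15: 15 % 3 == 0, yield 15**2 = 225
Therefore output = [0, 9, 36, 81, 144, 225].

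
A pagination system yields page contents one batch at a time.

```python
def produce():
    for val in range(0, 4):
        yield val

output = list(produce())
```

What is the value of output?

Step 1: The generator yields each value from range(0, 4).
Step 2: list() consumes all yields: [0, 1, 2, 3].
Therefore output = [0, 1, 2, 3].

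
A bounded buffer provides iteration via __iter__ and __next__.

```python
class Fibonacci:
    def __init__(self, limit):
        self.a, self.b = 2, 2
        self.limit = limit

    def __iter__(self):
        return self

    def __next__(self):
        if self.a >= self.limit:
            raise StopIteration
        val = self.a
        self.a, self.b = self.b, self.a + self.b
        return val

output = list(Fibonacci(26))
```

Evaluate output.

Step 1: Fibonacci-like sequence (a=2, b=2) until >= 26:
  Yield 2, then a,b = 2,4
  Yield 2, then a,b = 4,6
  Yield 4, then a,b = 6,10
  Yield 6, then a,b = 10,16
  Yield 10, then a,b = 16,26
  Yield 16, then a,b = 26,42
Step 2: 26 >= 26, stop.
Therefore output = [2, 2, 4, 6, 10, 16].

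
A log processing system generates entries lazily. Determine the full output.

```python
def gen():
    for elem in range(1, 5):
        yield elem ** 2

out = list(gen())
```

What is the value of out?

Step 1: For each elem in range(1, 5), yield elem**2:
  elem=1: yield 1**2 = 1
  elem=2: yield 2**2 = 4
  elem=3: yield 3**2 = 9
  elem=4: yield 4**2 = 16
Therefore out = [1, 4, 9, 16].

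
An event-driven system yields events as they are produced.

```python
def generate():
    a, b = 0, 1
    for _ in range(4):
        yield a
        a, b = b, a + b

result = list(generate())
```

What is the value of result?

Step 1: Fibonacci-like sequence starting with a=0, b=1:
  Iteration 1: yield a=0, then a,b = 1,1
  Iteration 2: yield a=1, then a,b = 1,2
  Iteration 3: yield a=1, then a,b = 2,3
  Iteration 4: yield a=2, then a,b = 3,5
Therefore result = [0, 1, 1, 2].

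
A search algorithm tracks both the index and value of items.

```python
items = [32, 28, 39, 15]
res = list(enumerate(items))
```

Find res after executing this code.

Step 1: enumerate pairs each element with its index:
  (0, 32)
  (1, 28)
  (2, 39)
  (3, 15)
Therefore res = [(0, 32), (1, 28), (2, 39), (3, 15)].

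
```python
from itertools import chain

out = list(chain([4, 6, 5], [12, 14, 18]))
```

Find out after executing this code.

Step 1: chain() concatenates iterables: [4, 6, 5] + [12, 14, 18].
Therefore out = [4, 6, 5, 12, 14, 18].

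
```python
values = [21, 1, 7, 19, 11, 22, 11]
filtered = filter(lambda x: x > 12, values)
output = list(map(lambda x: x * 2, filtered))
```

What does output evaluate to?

Step 1: Filter values for elements > 12:
  21: kept
  1: removed
  7: removed
  19: kept
  11: removed
  22: kept
  11: removed
Step 2: Map x * 2 on filtered [21, 19, 22]:
  21 -> 42
  19 -> 38
  22 -> 44
Therefore output = [42, 38, 44].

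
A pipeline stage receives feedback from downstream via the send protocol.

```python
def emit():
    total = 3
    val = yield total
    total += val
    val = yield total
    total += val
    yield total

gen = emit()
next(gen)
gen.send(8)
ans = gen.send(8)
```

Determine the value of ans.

Step 1: next() -> yield total=3.
Step 2: send(8) -> val=8, total = 3+8 = 11, yield 11.
Step 3: send(8) -> val=8, total = 11+8 = 19, yield 19.
Therefore ans = 19.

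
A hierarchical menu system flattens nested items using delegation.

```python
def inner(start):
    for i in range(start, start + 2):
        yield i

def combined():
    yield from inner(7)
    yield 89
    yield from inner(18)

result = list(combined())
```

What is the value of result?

Step 1: combined() delegates to inner(7):
  yield 7
  yield 8
Step 2: yield 89
Step 3: Delegates to inner(18):
  yield 18
  yield 19
Therefore result = [7, 8, 89, 18, 19].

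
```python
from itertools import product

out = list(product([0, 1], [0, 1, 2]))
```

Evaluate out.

Step 1: product([0, 1], [0, 1, 2]) gives all pairs:
  (0, 0)
  (0, 1)
  (0, 2)
  (1, 0)
  (1, 1)
  (1, 2)
Therefore out = [(0, 0), (0, 1), (0, 2), (1, 0), (1, 1), (1, 2)].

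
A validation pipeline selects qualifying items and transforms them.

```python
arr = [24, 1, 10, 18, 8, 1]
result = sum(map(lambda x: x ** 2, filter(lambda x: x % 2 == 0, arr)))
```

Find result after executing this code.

Step 1: Filter even numbers from [24, 1, 10, 18, 8, 1]: [24, 10, 18, 8]
Step 2: Square each: [576, 100, 324, 64]
Step 3: Sum = 1064.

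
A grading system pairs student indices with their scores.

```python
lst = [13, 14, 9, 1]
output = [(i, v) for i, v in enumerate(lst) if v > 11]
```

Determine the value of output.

Step 1: Filter enumerate([13, 14, 9, 1]) keeping v > 11:
  (0, 13): 13 > 11, included
  (1, 14): 14 > 11, included
  (2, 9): 9 <= 11, excluded
  (3, 1): 1 <= 11, excluded
Therefore output = [(0, 13), (1, 14)].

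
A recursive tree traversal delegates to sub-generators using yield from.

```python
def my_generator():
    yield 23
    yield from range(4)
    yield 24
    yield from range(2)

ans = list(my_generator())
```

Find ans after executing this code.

Step 1: Trace yields in order:
  yield 23
  yield 0
  yield 1
  yield 2
  yield 3
  yield 24
  yield 0
  yield 1
Therefore ans = [23, 0, 1, 2, 3, 24, 0, 1].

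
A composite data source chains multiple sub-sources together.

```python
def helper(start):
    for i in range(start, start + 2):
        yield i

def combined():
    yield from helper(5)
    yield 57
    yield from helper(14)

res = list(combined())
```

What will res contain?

Step 1: combined() delegates to helper(5):
  yield 5
  yield 6
Step 2: yield 57
Step 3: Delegates to helper(14):
  yield 14
  yield 15
Therefore res = [5, 6, 57, 14, 15].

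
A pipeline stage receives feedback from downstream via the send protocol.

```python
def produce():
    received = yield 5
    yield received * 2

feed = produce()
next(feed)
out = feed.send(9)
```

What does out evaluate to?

Step 1: next(feed) advances to first yield, producing 5.
Step 2: send(9) resumes, received = 9.
Step 3: yield received * 2 = 9 * 2 = 18.
Therefore out = 18.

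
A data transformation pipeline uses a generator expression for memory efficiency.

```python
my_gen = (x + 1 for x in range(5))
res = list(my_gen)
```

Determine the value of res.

Step 1: For each x in range(5), compute x+1:
  x=0: 0+1 = 1
  x=1: 1+1 = 2
  x=2: 2+1 = 3
  x=3: 3+1 = 4
  x=4: 4+1 = 5
Therefore res = [1, 2, 3, 4, 5].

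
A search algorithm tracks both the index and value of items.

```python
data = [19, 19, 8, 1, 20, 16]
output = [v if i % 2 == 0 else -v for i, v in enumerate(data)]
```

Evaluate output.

Step 1: For each (i, v), keep v if i is even, negate if odd:
  i=0 (even): keep 19
  i=1 (odd): negate to -19
  i=2 (even): keep 8
  i=3 (odd): negate to -1
  i=4 (even): keep 20
  i=5 (odd): negate to -16
Therefore output = [19, -19, 8, -1, 20, -16].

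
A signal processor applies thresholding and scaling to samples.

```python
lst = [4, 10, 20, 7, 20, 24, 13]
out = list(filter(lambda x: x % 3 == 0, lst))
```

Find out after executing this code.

Step 1: Filter elements divisible by 3:
  4 % 3 = 1: removed
  10 % 3 = 1: removed
  20 % 3 = 2: removed
  7 % 3 = 1: removed
  20 % 3 = 2: removed
  24 % 3 = 0: kept
  13 % 3 = 1: removed
Therefore out = [24].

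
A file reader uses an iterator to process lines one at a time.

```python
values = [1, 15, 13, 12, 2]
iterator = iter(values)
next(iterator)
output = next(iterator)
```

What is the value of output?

Step 1: Create iterator over [1, 15, 13, 12, 2].
Step 2: next() consumes 1.
Step 3: next() returns 15.
Therefore output = 15.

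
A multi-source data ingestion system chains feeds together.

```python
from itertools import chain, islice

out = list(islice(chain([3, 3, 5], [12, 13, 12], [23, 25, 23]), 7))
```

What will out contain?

Step 1: chain([3, 3, 5], [12, 13, 12], [23, 25, 23]) = [3, 3, 5, 12, 13, 12, 23, 25, 23].
Step 2: islice takes first 7 elements: [3, 3, 5, 12, 13, 12, 23].
Therefore out = [3, 3, 5, 12, 13, 12, 23].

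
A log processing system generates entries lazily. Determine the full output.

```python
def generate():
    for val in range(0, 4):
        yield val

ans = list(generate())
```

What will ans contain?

Step 1: The generator yields each value from range(0, 4).
Step 2: list() consumes all yields: [0, 1, 2, 3].
Therefore ans = [0, 1, 2, 3].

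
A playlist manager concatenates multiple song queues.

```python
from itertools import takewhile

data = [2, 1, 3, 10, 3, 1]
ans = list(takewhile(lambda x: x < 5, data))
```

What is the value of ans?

Step 1: takewhile stops at first element >= 5:
  2 < 5: take
  1 < 5: take
  3 < 5: take
  10 >= 5: stop
Therefore ans = [2, 1, 3].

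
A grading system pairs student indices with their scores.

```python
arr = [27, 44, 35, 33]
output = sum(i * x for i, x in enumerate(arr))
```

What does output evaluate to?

Step 1: Compute i * x for each (i, x) in enumerate([27, 44, 35, 33]):
  i=0, x=27: 0*27 = 0
  i=1, x=44: 1*44 = 44
  i=2, x=35: 2*35 = 70
  i=3, x=33: 3*33 = 99
Step 2: sum = 0 + 44 + 70 + 99 = 213.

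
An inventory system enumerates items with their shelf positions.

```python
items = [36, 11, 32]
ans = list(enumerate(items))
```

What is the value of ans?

Step 1: enumerate pairs each element with its index:
  (0, 36)
  (1, 11)
  (2, 32)
Therefore ans = [(0, 36), (1, 11), (2, 32)].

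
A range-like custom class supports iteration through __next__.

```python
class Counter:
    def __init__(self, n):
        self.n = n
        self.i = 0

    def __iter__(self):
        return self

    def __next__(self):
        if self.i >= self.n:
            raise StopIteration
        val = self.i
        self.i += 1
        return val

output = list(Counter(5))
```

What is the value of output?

Step 1: Counter(5) creates an iterator counting 0 to 4.
Step 2: list() consumes all values: [0, 1, 2, 3, 4].
Therefore output = [0, 1, 2, 3, 4].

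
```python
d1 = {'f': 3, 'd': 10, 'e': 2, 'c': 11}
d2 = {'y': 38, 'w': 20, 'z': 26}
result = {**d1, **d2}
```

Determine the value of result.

Step 1: Merge d1 and d2 (d2 values override on key conflicts).
Step 2: d1 has keys ['f', 'd', 'e', 'c'], d2 has keys ['y', 'w', 'z'].
Therefore result = {'f': 3, 'd': 10, 'e': 2, 'c': 11, 'y': 38, 'w': 20, 'z': 26}.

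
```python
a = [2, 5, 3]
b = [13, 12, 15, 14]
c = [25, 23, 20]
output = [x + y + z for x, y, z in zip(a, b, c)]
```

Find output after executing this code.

Step 1: zip three lists (truncates to shortest, len=3):
  2 + 13 + 25 = 40
  5 + 12 + 23 = 40
  3 + 15 + 20 = 38
Therefore output = [40, 40, 38].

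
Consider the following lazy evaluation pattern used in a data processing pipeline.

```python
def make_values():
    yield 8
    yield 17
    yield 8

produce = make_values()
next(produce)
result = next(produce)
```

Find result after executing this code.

Step 1: make_values() creates a generator.
Step 2: next(produce) yields 8 (consumed and discarded).
Step 3: next(produce) yields 17, assigned to result.
Therefore result = 17.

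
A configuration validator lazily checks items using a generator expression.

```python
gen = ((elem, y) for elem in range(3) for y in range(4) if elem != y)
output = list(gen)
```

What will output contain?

Step 1: Nested generator over range(3) x range(4) where elem != y:
  (0, 0): excluded (elem == y)
  (0, 1): included
  (0, 2): included
  (0, 3): included
  (1, 0): included
  (1, 1): excluded (elem == y)
  (1, 2): included
  (1, 3): included
  (2, 0): included
  (2, 1): included
  (2, 2): excluded (elem == y)
  (2, 3): included
Therefore output = [(0, 1), (0, 2), (0, 3), (1, 0), (1, 2), (1, 3), (2, 0), (2, 1), (2, 3)].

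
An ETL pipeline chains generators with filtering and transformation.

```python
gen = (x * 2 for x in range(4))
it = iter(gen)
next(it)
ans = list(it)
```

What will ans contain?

Step 1: Generator produces [0, 2, 4, 6].
Step 2: next(it) consumes first element (0).
Step 3: list(it) collects remaining: [2, 4, 6].
Therefore ans = [2, 4, 6].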